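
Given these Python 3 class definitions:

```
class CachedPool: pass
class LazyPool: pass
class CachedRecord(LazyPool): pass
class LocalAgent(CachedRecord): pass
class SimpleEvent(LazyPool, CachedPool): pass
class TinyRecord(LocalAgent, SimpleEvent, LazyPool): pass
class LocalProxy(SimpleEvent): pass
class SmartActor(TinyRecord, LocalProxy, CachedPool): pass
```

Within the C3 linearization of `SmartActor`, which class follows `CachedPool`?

L[SmartActor] = SmartActor + merge(L[TinyRecord], L[LocalProxy], L[CachedPool], [TinyRecord LocalProxy CachedPool])
  take TinyRecord:  [TinyRecord LocalAgent CachedRecord SimpleEvent LazyPool CachedPool object] + [LocalProxy SimpleEvent LazyPool CachedPool object] + [CachedPool object] + [TinyRecord LocalProxy CachedPool]
  take LocalAgent:  [LocalAgent CachedRecord SimpleEvent LazyPool CachedPool object] + [LocalProxy SimpleEvent LazyPool CachedPool object] + [CachedPool object] + [LocalProxy CachedPool]
  take CachedRecord:  [CachedRecord SimpleEvent LazyPool CachedPool object] + [LocalProxy SimpleEvent LazyPool CachedPool object] + [CachedPool object] + [LocalProxy CachedPool]
  take LocalProxy:  [SimpleEvent LazyPool CachedPool object] + [LocalProxy SimpleEvent LazyPool CachedPool object] + [CachedPool object] + [LocalProxy CachedPool]
  take SimpleEvent:  [SimpleEvent LazyPool CachedPool object] + [SimpleEvent LazyPool CachedPool object] + [CachedPool object] + [CachedPool]
  take LazyPool:  [LazyPool CachedPool object] + [LazyPool CachedPool object] + [CachedPool object] + [CachedPool]
  take CachedPool:  [CachedPool object] + [CachedPool object] + [CachedPool object] + [CachedPool]
  take object:  [object] + [object] + [object]
MRO: SmartActor TinyRecord LocalAgent CachedRecord LocalProxy SimpleEvent LazyPool CachedPool object
CachedPool is at position 7; next is object.

object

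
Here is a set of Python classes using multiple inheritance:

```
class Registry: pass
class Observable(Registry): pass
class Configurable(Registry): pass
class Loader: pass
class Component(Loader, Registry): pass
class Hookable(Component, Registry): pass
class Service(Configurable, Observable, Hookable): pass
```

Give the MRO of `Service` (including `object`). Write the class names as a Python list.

L[Service] = Service + merge(L[Configurable], L[Observable], L[Hookable], [Configurable Observable Hookable])
  take Configurable:  [Configurable Registry object] + [Observable Registry object] + [Hookable Component Loader Registry object] + [Configurable Observable Hookable]
  take Observable:  [Registry object] + [Observable Registry object] + [Hookable Component Loader Registry object] + [Observable Hookable]
  take Hookable:  [Registry object] + [Registry object] + [Hookable Component Loader Registry object] + [Hookable]
  take Component:  [Registry object] + [Registry object] + [Component Loader Registry object]
  take Loader:  [Registry object] + [Registry object] + [Loader Registry object]
  take Registry:  [Registry object] + [Registry object] + [Registry object]
  take object:  [object] + [object] + [object]

[Service, Configurable, Observable, Hookable, Component, Loader, Registry, object]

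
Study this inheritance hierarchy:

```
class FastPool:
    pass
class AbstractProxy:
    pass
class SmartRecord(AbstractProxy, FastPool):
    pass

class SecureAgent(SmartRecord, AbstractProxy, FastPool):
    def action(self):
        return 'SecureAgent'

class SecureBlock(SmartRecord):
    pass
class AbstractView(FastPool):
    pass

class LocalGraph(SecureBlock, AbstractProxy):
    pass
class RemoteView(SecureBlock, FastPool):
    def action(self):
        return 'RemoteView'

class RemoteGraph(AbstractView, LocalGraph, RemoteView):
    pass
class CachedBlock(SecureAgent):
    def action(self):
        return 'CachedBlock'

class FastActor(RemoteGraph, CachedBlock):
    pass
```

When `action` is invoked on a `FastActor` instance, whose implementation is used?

L[FastActor] = FastActor + merge(L[RemoteGraph], L[CachedBlock], [RemoteGraph CachedBlock])
  take RemoteGraph:  [RemoteGraph AbstractView LocalGraph RemoteView SecureBlock SmartRecord AbstractProxy FastPool object] + [CachedBlock SecureAgent SmartRecord AbstractProxy FastPool object] + [RemoteGraph CachedBlock]
  take AbstractView:  [AbstractView LocalGraph RemoteView SecureBlock SmartRecord AbstractProxy FastPool object] + [CachedBlock SecureAgent SmartRecord AbstractProxy FastPool object] + [CachedBlock]
  take LocalGraph:  [LocalGraph RemoteView SecureBlock SmartRecord AbstractProxy FastPool object] + [CachedBlock SecureAgent SmartRecord AbstractProxy FastPool object] + [CachedBlock]
  take RemoteView:  [RemoteView SecureBlock SmartRecord AbstractProxy FastPool object] + [CachedBlock SecureAgent SmartRecord AbstractProxy FastPool object] + [CachedBlock]
  take SecureBlock:  [SecureBlock SmartRecord AbstractProxy FastPool object] + [CachedBlock SecureAgent SmartRecord AbstractProxy FastPool object] + [CachedBlock]
  take CachedBlock:  [SmartRecord AbstractProxy FastPool object] + [CachedBlock SecureAgent SmartRecord AbstractProxy FastPool object] + [CachedBlock]
  take SecureAgent:  [SmartRecord AbstractProxy FastPool object] + [SecureAgent SmartRecord AbstractProxy FastPool object]
  take SmartRecord:  [SmartRecord AbstractProxy FastPool object] + [SmartRecord AbstractProxy FastPool object]
  take AbstractProxy:  [AbstractProxy FastPool object] + [AbstractProxy FastPool object]
  take FastPool:  [FastPool object] + [FastPool object]
  take object:  [object] + [object]
MRO: FastActor RemoteGraph AbstractView LocalGraph RemoteView SecureBlock CachedBlock SecureAgent SmartRecord AbstractProxy FastPool object
action is defined in: CachedBlock, RemoteView, SecureAgent. First along the MRO is RemoteView.

RemoteView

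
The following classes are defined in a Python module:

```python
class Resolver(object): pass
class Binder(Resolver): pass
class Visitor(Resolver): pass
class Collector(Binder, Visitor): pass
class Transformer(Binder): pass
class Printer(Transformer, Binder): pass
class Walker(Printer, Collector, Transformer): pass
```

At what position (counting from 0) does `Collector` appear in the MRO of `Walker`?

2

L[Walker] = Walker + merge(L[Printer], L[Collector], L[Transformer], [Printer Collector Transformer])
  take Printer:  [Printer Transformer Binder Resolver object] + [Collector Binder Visitor Resolver object] + [Transformer Binder Resolver object] + [Printer Collector Transformer]
  take Collector:  [Transformer Binder Resolver object] + [Collector Binder Visitor Resolver object] + [Transformer Binder Resolver object] + [Collector Transformer]
  take Transformer:  [Transformer Binder Resolver object] + [Binder Visitor Resolver object] + [Transformer Binder Resolver object] + [Transformer]
  take Binder:  [Binder Resolver object] + [Binder Visitor Resolver object] + [Binder Resolver object]
  take Visitor:  [Resolver object] + [Visitor Resolver object] + [Resolver object]
  take Resolver:  [Resolver object] + [Resolver object] + [Resolver object]
  take object:  [object] + [object] + [object]
MRO: Walker Printer Collector Transformer Binder Visitor Resolver object
Collector sits at index 2.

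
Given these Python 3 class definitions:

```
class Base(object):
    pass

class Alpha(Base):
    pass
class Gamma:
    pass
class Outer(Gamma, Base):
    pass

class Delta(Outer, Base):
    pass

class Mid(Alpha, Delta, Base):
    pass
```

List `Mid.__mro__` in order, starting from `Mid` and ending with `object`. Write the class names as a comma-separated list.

L[Mid] = Mid + merge(L[Alpha], L[Delta], L[Base], [Alpha Delta Base])
  take Alpha:  [Alpha Base object] + [Delta Outer Gamma Base object] + [Base object] + [Alpha Delta Base]
  take Delta:  [Base object] + [Delta Outer Gamma Base object] + [Base object] + [Delta Base]
  take Outer:  [Base object] + [Outer Gamma Base object] + [Base object] + [Base]
  take Gamma:  [Base object] + [Gamma Base object] + [Base object] + [Base]
  take Base:  [Base object] + [Base object] + [Base object] + [Base]
  take object:  [object] + [object] + [object]

Mid, Alpha, Delta, Outer, Gamma, Base, object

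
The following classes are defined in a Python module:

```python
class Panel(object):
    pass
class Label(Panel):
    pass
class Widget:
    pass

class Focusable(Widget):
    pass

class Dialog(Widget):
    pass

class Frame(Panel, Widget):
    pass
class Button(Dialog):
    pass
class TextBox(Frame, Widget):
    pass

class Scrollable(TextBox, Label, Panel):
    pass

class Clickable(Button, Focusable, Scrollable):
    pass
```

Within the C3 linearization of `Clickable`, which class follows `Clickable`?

L[Clickable] = Clickable + merge(L[Button], L[Focusable], L[Scrollable], [Button Focusable Scrollable])
  take Button:  [Button Dialog Widget object] + [Focusable Widget object] + [Scrollable TextBox Frame Label Panel Widget object] + [Button Focusable Scrollable]
  take Dialog:  [Dialog Widget object] + [Focusable Widget object] + [Scrollable TextBox Frame Label Panel Widget object] + [Focusable Scrollable]
  take Focusable:  [Widget object] + [Focusable Widget object] + [Scrollable TextBox Frame Label Panel Widget object] + [Focusable Scrollable]
  take Scrollable:  [Widget object] + [Widget object] + [Scrollable TextBox Frame Label Panel Widget object] + [Scrollable]
  take TextBox:  [Widget object] + [Widget object] + [TextBox Frame Label Panel Widget object]
  take Frame:  [Widget object] + [Widget object] + [Frame Label Panel Widget object]
  take Label:  [Widget object] + [Widget object] + [Label Panel Widget object]
  take Panel:  [Widget object] + [Widget object] + [Panel Widget object]
  take Widget:  [Widget object] + [Widget object] + [Widget object]
  take object:  [object] + [object] + [object]
MRO: Clickable Button Dialog Focusable Scrollable TextBox Frame Label Panel Widget object
Clickable is at position 0; next is Button.

Button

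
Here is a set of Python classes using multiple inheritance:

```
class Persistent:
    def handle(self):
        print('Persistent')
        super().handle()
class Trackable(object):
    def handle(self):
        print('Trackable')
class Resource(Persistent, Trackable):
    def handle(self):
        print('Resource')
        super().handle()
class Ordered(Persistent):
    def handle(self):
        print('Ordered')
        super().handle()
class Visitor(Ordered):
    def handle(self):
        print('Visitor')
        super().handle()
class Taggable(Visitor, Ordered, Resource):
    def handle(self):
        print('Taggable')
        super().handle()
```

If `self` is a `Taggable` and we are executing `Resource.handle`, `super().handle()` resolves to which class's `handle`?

L[Taggable] = Taggable + merge(L[Visitor], L[Ordered], L[Resource], [Visitor Ordered Resource])
  take Visitor:  [Visitor Ordered Persistent object] + [Ordered Persistent object] + [Resource Persistent Trackable object] + [Visitor Ordered Resource]
  take Ordered:  [Ordered Persistent object] + [Ordered Persistent object] + [Resource Persistent Trackable object] + [Ordered Resource]
  take Resource:  [Persistent object] + [Persistent object] + [Resource Persistent Trackable object] + [Resource]
  take Persistent:  [Persistent object] + [Persistent object] + [Persistent Trackable object]
  take Trackable:  [object] + [object] + [Trackable object]
  take object:  [object] + [object] + [object]
MRO: Taggable Visitor Ordered Resource Persistent Trackable object
super() in Resource.handle on a Taggable instance goes to the class after Resource in Taggable's MRO: Persistent.

Persistent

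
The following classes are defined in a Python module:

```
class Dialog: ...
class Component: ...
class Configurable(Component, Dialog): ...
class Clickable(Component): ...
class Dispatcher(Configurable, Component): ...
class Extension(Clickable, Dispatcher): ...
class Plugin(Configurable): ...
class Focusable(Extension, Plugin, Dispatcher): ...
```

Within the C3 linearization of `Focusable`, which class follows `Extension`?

L[Focusable] = Focusable + merge(L[Extension], L[Plugin], L[Dispatcher], [Extension Plugin Dispatcher])
  take Extension:  [Extension Clickable Dispatcher Configurable Component Dialog object] + [Plugin Configurable Component Dialog object] + [Dispatcher Configurable Component Dialog object] + [Extension Plugin Dispatcher]
  take Clickable:  [Clickable Dispatcher Configurable Component Dialog object] + [Plugin Configurable Component Dialog object] + [Dispatcher Configurable Component Dialog object] + [Plugin Dispatcher]
  take Plugin:  [Dispatcher Configurable Component Dialog object] + [Plugin Configurable Component Dialog object] + [Dispatcher Configurable Component Dialog object] + [Plugin Dispatcher]
  take Dispatcher:  [Dispatcher Configurable Component Dialog object] + [Configurable Component Dialog object] + [Dispatcher Configurable Component Dialog object] + [Dispatcher]
  take Configurable:  [Configurable Component Dialog object] + [Configurable Component Dialog object] + [Configurable Component Dialog object]
  take Component:  [Component Dialog object] + [Component Dialog object] + [Component Dialog object]
  take Dialog:  [Dialog object] + [Dialog object] + [Dialog object]
  take object:  [object] + [object] + [object]
MRO: Focusable Extension Clickable Plugin Dispatcher Configurable Component Dialog object
Extension is at position 1; next is Clickable.

Clickable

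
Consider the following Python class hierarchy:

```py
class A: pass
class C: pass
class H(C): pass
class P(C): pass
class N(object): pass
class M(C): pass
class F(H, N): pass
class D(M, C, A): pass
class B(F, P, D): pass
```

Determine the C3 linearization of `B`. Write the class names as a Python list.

[B, F, H, P, D, M, C, N, A, object]

L[B] = B + merge(L[F], L[P], L[D], [F P D])
  take F:  [F H C N object] + [P C object] + [D M C A object] + [F P D]
  take H:  [H C N object] + [P C object] + [D M C A object] + [P D]
  take P:  [C N object] + [P C object] + [D M C A object] + [P D]
  take D:  [C N object] + [C object] + [D M C A object] + [D]
  take M:  [C N object] + [C object] + [M C A object]
  take C:  [C N object] + [C object] + [C A object]
  take N:  [N object] + [object] + [A object]
  take A:  [object] + [object] + [A object]
  take object:  [object] + [object] + [object]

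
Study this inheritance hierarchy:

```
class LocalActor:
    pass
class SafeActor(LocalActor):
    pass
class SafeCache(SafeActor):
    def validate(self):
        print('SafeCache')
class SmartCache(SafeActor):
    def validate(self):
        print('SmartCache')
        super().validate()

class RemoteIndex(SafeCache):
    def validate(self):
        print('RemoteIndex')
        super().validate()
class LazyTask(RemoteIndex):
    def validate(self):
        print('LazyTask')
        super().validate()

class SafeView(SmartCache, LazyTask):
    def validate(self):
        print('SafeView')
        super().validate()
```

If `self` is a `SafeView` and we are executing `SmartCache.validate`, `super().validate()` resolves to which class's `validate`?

L[SafeView] = SafeView + merge(L[SmartCache], L[LazyTask], [SmartCache LazyTask])
  take SmartCache:  [SmartCache SafeActor LocalActor object] + [LazyTask RemoteIndex SafeCache SafeActor LocalActor object] + [SmartCache LazyTask]
  take LazyTask:  [SafeActor LocalActor object] + [LazyTask RemoteIndex SafeCache SafeActor LocalActor object] + [LazyTask]
  take RemoteIndex:  [SafeActor LocalActor object] + [RemoteIndex SafeCache SafeActor LocalActor object]
  take SafeCache:  [SafeActor LocalActor object] + [SafeCache SafeActor LocalActor object]
  take SafeActor:  [SafeActor LocalActor object] + [SafeActor LocalActor object]
  take LocalActor:  [LocalActor object] + [LocalActor object]
  take object:  [object] + [object]
MRO: SafeView SmartCache LazyTask RemoteIndex SafeCache SafeActor LocalActor object
super() in SmartCache.validate on a SafeView instance goes to the class after SmartCache in SafeView's MRO: LazyTask.

LazyTask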